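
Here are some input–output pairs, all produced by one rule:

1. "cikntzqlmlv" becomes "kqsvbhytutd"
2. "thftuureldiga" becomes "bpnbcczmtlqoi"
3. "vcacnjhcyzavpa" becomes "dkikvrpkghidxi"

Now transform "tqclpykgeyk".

Each output is the input with this applied: shift every letter 8 places forward in the alphabet (wrapping around).
For "tqclpykgeyk" the result is "byktxgsomgs".

byktxgsomgs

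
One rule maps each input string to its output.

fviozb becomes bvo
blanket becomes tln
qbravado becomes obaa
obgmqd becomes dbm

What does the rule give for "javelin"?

Looking at the pairs, the operation is to move the last 2 characters to the front (rotate right by 2), then keep every other character starting from the second (positions 2nd, 4th, 6th, ...).
"javelin" → "injavel" → "nae".
(Check on "obgmqd": → "qdobgm" → "dbm" ✓)

nae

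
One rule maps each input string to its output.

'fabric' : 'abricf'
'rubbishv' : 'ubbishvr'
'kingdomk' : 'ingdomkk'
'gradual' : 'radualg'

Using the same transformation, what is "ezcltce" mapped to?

zcltcee

The pattern: move the first character to the end.
On "ezcltce" that produces "zcltcee".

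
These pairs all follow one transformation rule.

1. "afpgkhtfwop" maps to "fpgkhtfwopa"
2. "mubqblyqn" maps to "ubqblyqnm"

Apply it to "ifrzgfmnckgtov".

The transformation: move the first character to the end.
Doing the same to "ifrzgfmnckgtov": "frzgfmnckgtovi".

frzgfmnckgtovi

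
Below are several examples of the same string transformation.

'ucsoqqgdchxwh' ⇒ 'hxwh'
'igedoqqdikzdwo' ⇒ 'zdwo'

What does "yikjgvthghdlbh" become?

Each output is the input with this applied: keep only the last 4 characters.
On "yikjgvthghdlbh" that produces "dlbh".

dlbh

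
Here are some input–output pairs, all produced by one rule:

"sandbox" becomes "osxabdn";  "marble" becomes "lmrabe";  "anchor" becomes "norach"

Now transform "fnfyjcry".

ryycffjn

In each case the input is transformed by: sort the characters into alphabetical order, then move the last 3 characters to the front (rotate right by 3).
On "fnfyjcry": the first step gives "cffjnryy", and the second then gives "ryycffjn".
(Check on "anchor": → "achnor" → "norach" ✓)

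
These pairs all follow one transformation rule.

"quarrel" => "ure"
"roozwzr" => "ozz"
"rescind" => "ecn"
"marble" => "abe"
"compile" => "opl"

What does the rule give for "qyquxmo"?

The pattern: keep every other character starting from the second (positions 2nd, 4th, 6th, ...).
Doing the same to "qyquxmo": "yum".

yum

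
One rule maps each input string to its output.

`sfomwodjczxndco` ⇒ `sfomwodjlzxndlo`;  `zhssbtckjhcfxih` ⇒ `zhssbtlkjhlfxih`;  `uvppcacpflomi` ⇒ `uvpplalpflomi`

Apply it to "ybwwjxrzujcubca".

ybwwjxrzujlubla

What's happening: replace every "c" with "l".
So "ybwwjxrzujcubca" becomes "ybwwjxrzujlubla".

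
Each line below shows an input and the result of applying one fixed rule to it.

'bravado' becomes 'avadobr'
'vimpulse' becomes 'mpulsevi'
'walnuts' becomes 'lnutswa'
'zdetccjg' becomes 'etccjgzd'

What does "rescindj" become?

In each case the input is transformed by: move the first 2 characters to the end (rotate left by 2).
So "rescindj" becomes "scindjre".

scindjre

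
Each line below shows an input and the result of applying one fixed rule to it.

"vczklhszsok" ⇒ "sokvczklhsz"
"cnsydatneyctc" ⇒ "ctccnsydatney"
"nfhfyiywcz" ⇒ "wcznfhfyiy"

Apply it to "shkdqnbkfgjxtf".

Looking at the pairs, the operation is to move the last 3 characters to the front (rotate right by 3).
For "shkdqnbkfgjxtf" the result is "xtfshkdqnbkfgj".

xtfshkdqnbkfgj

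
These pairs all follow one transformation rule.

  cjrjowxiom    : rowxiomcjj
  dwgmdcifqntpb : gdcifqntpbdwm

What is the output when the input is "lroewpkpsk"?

owpkpsklre

In each case the input is transformed by: move the first 3 characters to the end (rotate left by 3), then swap the first and last characters.
Doing the same to "lroewpkpsk": "owpkpsklre".
(Check on "cjrjowxiom": → "jowxiomcjr" → "rowxiomcjj" ✓)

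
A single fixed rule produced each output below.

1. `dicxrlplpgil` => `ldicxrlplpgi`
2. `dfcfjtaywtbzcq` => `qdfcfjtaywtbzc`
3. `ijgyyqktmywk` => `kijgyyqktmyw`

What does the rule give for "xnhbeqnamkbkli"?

Rule — move the last character to the front.
So "xnhbeqnamkbkli" becomes "ixnhbeqnamkbkl".

ixnhbeqnamkbkl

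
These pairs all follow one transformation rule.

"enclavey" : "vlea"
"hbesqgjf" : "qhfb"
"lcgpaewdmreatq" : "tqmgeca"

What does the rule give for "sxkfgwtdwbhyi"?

xwsigd

What's happening: sort the characters into reverse alphabetical order, then keep every other character starting from the second (positions 2nd, 4th, 6th, ...).
Starting from "sxkfgwtdwbhyi": after the first operation, "yxwwtskihgfdb"; after the second, "xwsigd".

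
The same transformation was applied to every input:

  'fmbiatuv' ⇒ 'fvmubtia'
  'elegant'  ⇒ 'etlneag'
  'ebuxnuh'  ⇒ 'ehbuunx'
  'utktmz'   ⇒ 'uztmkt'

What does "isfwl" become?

The transformation: take characters alternately from the front and the back (1st, last, 2nd, 2nd-last, ...).
Applying that to "isfwl" gives "ilswf".

ilswf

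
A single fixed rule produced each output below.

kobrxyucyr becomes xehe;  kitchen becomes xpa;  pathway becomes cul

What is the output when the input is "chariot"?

peg

What's happening: shift every letter 13 places forward in the alphabet (wrapping around) — i.e. ROT13, then keep one character in every 3, starting at position 1 (positions 1st, 4th, 7th, ...).
"chariot" → "punevbg" → "peg".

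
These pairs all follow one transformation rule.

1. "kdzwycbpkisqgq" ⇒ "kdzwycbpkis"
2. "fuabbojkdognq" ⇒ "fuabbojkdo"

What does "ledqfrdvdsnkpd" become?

ledqfrdvdsn

The rule is to delete the last 3 characters.
Doing the same to "ledqfrdvdsnkpd": "ledqfrdvdsn".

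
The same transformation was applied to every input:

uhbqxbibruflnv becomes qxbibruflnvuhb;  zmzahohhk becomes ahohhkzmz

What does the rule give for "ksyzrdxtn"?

zrdxtnksy

The pattern: move the first 3 characters to the end (rotate left by 3).
For "ksyzrdxtn" the result is "zrdxtnksy".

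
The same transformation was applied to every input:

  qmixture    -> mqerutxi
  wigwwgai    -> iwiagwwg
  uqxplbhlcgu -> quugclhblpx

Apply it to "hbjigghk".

The rule is to move the first 2 characters to the end (rotate left by 2), then reverse the string.
Doing the same to "hbjigghk": "bhkhggij".

bhkhggij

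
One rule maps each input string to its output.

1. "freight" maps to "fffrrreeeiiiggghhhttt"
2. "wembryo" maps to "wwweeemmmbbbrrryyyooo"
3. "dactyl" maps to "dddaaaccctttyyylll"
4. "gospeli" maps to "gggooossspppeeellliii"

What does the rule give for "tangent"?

The rule is to repeat every character 3 times.
On "tangent" that produces "tttaaannngggeeennnttt".

tttaaannngggeeennnttt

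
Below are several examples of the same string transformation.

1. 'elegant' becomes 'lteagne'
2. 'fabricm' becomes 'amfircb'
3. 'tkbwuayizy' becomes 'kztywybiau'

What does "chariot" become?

htciroa

What's happening: swap each adjacent pair of characters (1↔2, 3↔4, ...), then take characters alternately from the front and the back (1st, last, 2nd, 2nd-last, ...).
Applying both steps to "chariot": "hcraoit", then "htciroa".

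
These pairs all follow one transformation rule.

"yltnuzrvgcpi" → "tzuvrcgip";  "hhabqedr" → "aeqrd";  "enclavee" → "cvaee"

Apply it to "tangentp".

What's happening: swap each adjacent pair of characters (1↔2, 3↔4, ...), then delete the first 3 characters.
Starting from "tangentp": after the first operation, "atgnnept"; after the second, "nnept".
(Check on "enclavee": → "nelcvaee" → "cvaee" ✓)

nnept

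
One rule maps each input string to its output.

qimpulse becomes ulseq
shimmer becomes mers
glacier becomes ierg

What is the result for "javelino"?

Rule — move the first character to the end, then delete the first 3 characters.
"javelino" → "avelinoj" → "linoj".

linoj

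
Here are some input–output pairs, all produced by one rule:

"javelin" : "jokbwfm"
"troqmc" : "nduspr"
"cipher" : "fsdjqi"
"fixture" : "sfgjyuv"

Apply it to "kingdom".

pnljohe

In each case the input is transformed by: move the last 2 characters to the front (rotate right by 2), then shift every letter 1 place forward in the alphabet (wrapping around).
Applying both steps to "kingdom": "omkingd", then "pnljohe".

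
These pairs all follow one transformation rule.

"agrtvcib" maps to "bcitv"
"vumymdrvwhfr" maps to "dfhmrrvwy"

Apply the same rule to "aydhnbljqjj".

bhjjjlnq

In each case the input is transformed by: delete the first 3 characters, then sort the characters into alphabetical order.
"aydhnbljqjj" → "hnbljqjj" → "bhjjjlnq".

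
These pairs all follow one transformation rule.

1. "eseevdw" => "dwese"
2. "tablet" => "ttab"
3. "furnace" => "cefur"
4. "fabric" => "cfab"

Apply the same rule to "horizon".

onhor

The rule is to move the first 3 characters to the end (rotate left by 3), then delete the first 2 characters.
Applying both steps to "horizon": "izonhor", then "onhor".
(Check on "eseevdw": → "evdwese" → "dwese" ✓)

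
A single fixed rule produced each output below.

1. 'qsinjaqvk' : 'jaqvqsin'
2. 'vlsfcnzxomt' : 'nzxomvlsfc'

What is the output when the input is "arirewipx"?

ewiparir

What's happening: delete the last character, then swap the front and back halves of the string.
For "arirewipx" the result is "ewiparir".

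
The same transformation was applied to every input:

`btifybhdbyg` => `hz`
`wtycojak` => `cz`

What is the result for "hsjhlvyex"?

ny

Rule — shift every letter 6 places forward in the alphabet (wrapping around), then keep only the first 2 characters.
For "hsjhlvyex", step one produces "nypnrbekd"; step two turns that into "ny".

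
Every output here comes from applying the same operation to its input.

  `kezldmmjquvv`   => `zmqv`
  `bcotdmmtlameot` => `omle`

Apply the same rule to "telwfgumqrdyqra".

Looking at the pairs, the operation is to keep one character in every 3, starting at position 3 (positions 3rd, 6th, 9th, ...).
Applying that to "telwfgumqrdyqra" gives "lgqya".

lgqya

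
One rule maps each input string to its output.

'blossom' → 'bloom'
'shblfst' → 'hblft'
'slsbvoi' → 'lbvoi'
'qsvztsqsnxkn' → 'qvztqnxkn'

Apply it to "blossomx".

bloomx

The pattern: remove every "s".
Doing the same to "blossomx": "bloomx".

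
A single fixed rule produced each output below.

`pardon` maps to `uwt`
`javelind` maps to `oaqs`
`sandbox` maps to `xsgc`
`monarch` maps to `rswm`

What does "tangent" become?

ysjy

The rule is to keep every other character starting from the first (positions 1st, 3rd, 5th, ...), then shift every letter 5 places forward in the alphabet (wrapping around).
"tangent" → "ysjy".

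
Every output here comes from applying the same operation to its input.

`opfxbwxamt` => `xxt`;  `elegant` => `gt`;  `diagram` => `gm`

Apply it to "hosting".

tg

Rule — move the first 2 characters to the end (rotate left by 2), then keep one character in every 3, starting at position 2 (positions 2nd, 5th, 8th, ...).
"hosting" → "stingho" → "tg".
(Check on "diagram": → "agramdi" → "gm" ✓)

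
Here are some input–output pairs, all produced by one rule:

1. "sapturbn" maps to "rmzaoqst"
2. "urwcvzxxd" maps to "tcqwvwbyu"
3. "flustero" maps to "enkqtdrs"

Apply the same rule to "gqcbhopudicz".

fypbbhacgtno

What's happening: shift every letter 1 place backward in the alphabet (wrapping around), then take characters alternately from the front and the back (1st, last, 2nd, 2nd-last, ...).
"gqcbhopudicz" → "fpbagnotchby" → "fypbbhacgtno".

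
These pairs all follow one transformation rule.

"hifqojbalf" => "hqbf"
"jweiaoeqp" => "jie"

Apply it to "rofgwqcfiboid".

What's happening: keep one character in every 3, starting at position 1 (positions 1st, 4th, 7th, ...).
For "rofgwqcfiboid" the result is "rgcbd".

rgcbd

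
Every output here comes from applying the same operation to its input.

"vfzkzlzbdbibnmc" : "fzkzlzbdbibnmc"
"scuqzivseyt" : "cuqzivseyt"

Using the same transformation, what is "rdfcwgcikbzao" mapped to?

What's happening: delete the first character.
So "rdfcwgcikbzao" becomes "dfcwgcikbzao".

dfcwgcikbzao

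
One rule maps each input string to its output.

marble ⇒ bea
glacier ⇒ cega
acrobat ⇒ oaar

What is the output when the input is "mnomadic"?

mdcn

Looking at the pairs, the operation is to move the first 3 characters to the end (rotate left by 3), then keep every other character starting from the first (positions 1st, 3rd, 5th, ...).
Starting from "mnomadic": after the first operation, "madicmno"; after the second, "mdcn".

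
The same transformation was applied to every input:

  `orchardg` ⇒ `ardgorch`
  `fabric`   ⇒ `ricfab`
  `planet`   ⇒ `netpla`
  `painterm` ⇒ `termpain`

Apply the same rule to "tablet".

lettab

In each case the input is transformed by: swap the front and back halves of the string.
"tablet" → "lettab".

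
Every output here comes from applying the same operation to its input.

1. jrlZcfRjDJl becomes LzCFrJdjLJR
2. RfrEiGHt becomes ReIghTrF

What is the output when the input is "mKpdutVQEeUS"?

PDUTvqeEusMk

What's happening: flip the case of every letter, then move the first 2 characters to the end (rotate left by 2).
Starting from "mKpdutVQEeUS": after the first operation, "MkPDUTvqeEus"; after the second, "PDUTvqeEusMk".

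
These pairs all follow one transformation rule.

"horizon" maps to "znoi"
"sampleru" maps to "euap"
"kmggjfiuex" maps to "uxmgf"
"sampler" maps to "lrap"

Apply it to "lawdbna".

baad

The rule is to move the last 3 characters to the front (rotate right by 3), then keep every other character starting from the first (positions 1st, 3rd, 5th, ...).
For "lawdbna" the result is "baad".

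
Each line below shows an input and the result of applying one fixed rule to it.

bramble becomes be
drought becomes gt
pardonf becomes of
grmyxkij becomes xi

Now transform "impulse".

In each case the input is transformed by: keep every other character starting from the first (positions 1st, 3rd, 5th, ...), then keep only the last 2 characters.
Working it through for "impulse": intermediate "iple", final "le".

le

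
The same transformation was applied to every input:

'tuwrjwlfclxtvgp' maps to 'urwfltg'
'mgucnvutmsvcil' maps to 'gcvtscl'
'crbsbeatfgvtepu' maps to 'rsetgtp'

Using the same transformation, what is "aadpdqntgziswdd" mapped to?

Each output is the input with this applied: keep every other character starting from the second (positions 2nd, 4th, 6th, ...).
Doing the same to "aadpdqntgziswdd": "apqtzsd".

apqtzsd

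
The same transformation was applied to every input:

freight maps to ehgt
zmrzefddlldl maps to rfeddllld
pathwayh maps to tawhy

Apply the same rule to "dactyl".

In each case the input is transformed by: swap each adjacent pair of characters (1↔2, 3↔4, ...), then delete the first 3 characters.
"dactyl" → "cly".

cly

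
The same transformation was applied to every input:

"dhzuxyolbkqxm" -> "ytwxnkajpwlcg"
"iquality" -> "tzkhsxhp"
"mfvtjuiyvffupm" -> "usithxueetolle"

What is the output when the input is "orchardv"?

What's happening: move the first 2 characters to the end (rotate left by 2), then shift every letter 1 place backward in the alphabet (wrapping around).
On "orchardv" that produces "bgzqcunq".

bgzqcunq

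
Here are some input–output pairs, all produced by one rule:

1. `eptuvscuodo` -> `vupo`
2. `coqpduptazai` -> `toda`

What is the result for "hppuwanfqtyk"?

In each case the input is transformed by: keep one character in every 3, starting at position 2 (positions 2nd, 5th, 8th, ...), then sort the characters into reverse alphabetical order.
Doing the same to "hppuwanfqtyk": "ywpf".

ywpf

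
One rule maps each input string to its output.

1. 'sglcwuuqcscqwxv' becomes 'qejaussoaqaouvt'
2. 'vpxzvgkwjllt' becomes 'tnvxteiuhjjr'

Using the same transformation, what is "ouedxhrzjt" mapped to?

The transformation: shift every letter 2 places backward in the alphabet (wrapping around).
So "ouedxhrzjt" becomes "mscbvfpxhr".

mscbvfpxhr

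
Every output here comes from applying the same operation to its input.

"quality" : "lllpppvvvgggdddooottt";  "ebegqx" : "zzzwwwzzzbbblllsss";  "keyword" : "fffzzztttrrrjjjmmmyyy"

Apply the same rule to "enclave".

The rule is to repeat every character 3 times, then shift every letter 5 places backward in the alphabet (wrapping around).
On "enclave" that produces "zzziiixxxgggvvvqqqzzz".

zzziiixxxgggvvvqqqzzz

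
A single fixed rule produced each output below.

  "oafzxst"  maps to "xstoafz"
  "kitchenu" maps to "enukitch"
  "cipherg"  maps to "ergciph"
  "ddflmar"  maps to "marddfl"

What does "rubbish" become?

ishrubb

Rule — move the last 3 characters to the front (rotate right by 3).
Applying that to "rubbish" gives "ishrubb".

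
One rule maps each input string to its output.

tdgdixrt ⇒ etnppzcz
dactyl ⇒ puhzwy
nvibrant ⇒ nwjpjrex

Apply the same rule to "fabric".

neybwx

Looking at the pairs, the operation is to shift every letter 4 places backward in the alphabet (wrapping around), then swap the front and back halves of the string.
Starting from "fabric": after the first operation, "bwxney"; after the second, "neybwx".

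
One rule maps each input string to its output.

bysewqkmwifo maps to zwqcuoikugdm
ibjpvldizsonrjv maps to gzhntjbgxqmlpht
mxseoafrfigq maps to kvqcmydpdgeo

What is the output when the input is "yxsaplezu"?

wvqynjcxs

What's happening: shift every letter 2 places backward in the alphabet (wrapping around).
On "yxsaplezu" that produces "wvqynjcxs".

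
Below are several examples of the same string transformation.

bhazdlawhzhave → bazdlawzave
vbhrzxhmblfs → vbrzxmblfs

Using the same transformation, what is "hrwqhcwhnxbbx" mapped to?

rwqcwnxbbx

The transformation: remove every "h".
For "hrwqhcwhnxbbx" the result is "rwqcwnxbbx".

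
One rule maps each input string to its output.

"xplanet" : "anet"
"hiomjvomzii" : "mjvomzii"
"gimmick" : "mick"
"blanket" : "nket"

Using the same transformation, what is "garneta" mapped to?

The rule is to delete the first 3 characters.
"garneta" → "neta".

neta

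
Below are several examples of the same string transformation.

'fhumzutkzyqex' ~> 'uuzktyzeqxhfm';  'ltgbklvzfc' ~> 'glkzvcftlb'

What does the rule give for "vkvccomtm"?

Looking at the pairs, the operation is to swap each adjacent pair of characters (1↔2, 3↔4, ...), then move the first 3 characters to the end (rotate left by 3).
Starting from "vkvccomtm": after the first operation, "kvcvoctmm"; after the second, "voctmmkvc".
(Check on "fhumzutkzyqex": → "hfmuuzktyzeqx" → "uuzktyzeqxhfm" ✓)

voctmmkvc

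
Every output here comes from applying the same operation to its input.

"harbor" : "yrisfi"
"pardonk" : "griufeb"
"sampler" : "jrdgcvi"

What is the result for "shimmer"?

jyzddvi

Looking at the pairs, the operation is to shift every letter 9 places backward in the alphabet (wrapping around).
"shimmer" → "jyzddvi".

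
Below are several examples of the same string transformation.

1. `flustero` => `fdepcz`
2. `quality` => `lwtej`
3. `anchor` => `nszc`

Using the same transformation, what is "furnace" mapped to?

cylnp

Each output is the input with this applied: shift every letter 11 places forward in the alphabet (wrapping around), then delete the first 2 characters.
"furnace" → "cylnp".
(Check on "quality": → "bflwtej" → "lwtej" ✓)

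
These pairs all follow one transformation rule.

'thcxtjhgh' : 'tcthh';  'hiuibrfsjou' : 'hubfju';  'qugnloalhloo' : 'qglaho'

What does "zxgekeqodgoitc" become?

Looking at the pairs, the operation is to keep every other character starting from the first (positions 1st, 3rd, 5th, ...).
"zxgekeqodgoitc" → "zgkqdot".

zgkqdot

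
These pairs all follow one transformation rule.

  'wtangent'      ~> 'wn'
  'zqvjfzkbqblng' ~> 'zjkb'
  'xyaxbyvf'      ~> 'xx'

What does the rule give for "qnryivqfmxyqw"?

In each case the input is transformed by: keep one character in every 3, starting at position 1 (positions 1st, 4th, 7th, ...), then delete the last character.
"qnryivqfmxyqw" → "qyqxw" → "qyqx".

qyqx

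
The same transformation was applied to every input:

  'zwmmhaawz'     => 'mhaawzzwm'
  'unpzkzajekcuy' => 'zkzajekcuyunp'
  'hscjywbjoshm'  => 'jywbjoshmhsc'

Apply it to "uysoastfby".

The rule is to move the first 3 characters to the end (rotate left by 3).
"uysoastfby" → "oastfbyuys".

oastfbyuys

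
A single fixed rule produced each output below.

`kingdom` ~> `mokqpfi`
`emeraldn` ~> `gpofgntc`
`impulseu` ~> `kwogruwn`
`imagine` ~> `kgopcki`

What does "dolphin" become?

fpqknjr

Each output is the input with this applied: take characters alternately from the front and the back (1st, last, 2nd, 2nd-last, ...), then shift every letter 2 places forward in the alphabet (wrapping around).
On "dolphin": the first step gives "dnoilhp", and the second then gives "fpqknjr".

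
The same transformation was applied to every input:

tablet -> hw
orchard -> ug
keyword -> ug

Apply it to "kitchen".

Looking at the pairs, the operation is to shift every letter 3 places forward in the alphabet (wrapping around), then keep only the last 2 characters.
"kitchen" → "nlwfkhq" → "hq".

hq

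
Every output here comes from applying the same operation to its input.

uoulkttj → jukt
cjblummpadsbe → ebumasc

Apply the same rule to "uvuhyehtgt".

The transformation: swap the first and last characters, then keep every other character starting from the first (positions 1st, 3rd, 5th, ...).
Applying both steps to "uvuhyehtgt": "tvuhyehtgu", then "tuyhg".

tuyhg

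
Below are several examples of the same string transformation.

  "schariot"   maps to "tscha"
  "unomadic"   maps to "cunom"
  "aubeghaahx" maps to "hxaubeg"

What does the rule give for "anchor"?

Looking at the pairs, the operation is to swap the front and back halves of the string, then delete the first 3 characters.
On "anchor": the first step gives "horanc", and the second then gives "anc".

anc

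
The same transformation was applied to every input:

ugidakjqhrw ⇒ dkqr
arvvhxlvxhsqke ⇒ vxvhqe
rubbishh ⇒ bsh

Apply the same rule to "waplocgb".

lcb

The rule is to delete the first 3 characters, then keep every other character starting from the first (positions 1st, 3rd, 5th, ...).
On "waplocgb": the first step gives "locgb", and the second then gives "lcb".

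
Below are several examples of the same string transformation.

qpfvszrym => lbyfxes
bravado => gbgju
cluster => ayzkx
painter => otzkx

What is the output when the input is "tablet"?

The transformation: delete the first 2 characters, then shift every letter 6 places forward in the alphabet (wrapping around).
On "tablet": the first step gives "blet", and the second then gives "hrkz".

hrkz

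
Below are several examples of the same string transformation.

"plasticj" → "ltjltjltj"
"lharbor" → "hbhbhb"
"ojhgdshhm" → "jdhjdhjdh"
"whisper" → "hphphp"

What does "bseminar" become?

Looking at the pairs, the operation is to keep one character in every 3, starting at position 2 (positions 2nd, 5th, 8th, ...), then write the whole string 3 times in a row.
For "bseminar", step one produces "sir"; step two turns that into "sirsirsir".

sirsirsir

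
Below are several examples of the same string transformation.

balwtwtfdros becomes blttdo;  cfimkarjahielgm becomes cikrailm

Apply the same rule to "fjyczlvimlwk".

fyzvmw

What's happening: keep every other character starting from the first (positions 1st, 3rd, 5th, ...).
Doing the same to "fjyczlvimlwk": "fyzvmw".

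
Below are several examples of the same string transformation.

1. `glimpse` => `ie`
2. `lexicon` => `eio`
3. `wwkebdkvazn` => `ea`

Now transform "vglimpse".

Rule — keep only the vowels.
Doing the same to "vglimpse": "ie".

ie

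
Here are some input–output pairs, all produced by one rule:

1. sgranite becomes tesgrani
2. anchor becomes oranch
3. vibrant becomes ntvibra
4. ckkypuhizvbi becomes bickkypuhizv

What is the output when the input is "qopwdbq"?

Each output is the input with this applied: move the last 2 characters to the front (rotate right by 2).
Doing the same to "qopwdbq": "bqqopwd".

bqqopwd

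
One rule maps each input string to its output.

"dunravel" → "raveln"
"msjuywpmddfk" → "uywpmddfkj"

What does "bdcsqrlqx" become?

sqrlqxc

Each output is the input with this applied: delete the first 2 characters, then move the first character to the end.
Working it through for "bdcsqrlqx": intermediate "csqrlqx", final "sqrlqxc".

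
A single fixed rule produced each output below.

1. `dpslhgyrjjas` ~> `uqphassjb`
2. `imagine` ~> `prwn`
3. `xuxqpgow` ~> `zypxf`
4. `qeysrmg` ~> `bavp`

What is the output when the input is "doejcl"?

slu

Rule — delete the first 3 characters, then shift every letter 9 places forward in the alphabet (wrapping around).
Working it through for "doejcl": intermediate "jcl", final "slu".
(Check on "qeysrmg": → "srmg" → "bavp" ✓)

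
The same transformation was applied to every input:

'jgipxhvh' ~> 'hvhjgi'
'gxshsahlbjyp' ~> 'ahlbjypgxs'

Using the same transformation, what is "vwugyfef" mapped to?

fefvwu

The rule is to move the first 3 characters to the end (rotate left by 3), then delete the first 2 characters.
"vwugyfef" → "gyfefvwu" → "fefvwu".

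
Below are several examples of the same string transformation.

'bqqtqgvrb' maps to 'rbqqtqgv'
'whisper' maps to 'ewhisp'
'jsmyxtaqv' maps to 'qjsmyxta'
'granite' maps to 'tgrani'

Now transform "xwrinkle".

lxwrink

The rule is to delete the last character, then move the last character to the front.
Working it through for "xwrinkle": intermediate "xwrinkl", final "lxwrink".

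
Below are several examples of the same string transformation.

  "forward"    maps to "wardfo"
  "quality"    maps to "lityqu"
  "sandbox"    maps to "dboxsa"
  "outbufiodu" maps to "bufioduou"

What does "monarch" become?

archmo

Rule — move the first 2 characters to the end (rotate left by 2), then delete the first character.
For "monarch" the result is "archmo".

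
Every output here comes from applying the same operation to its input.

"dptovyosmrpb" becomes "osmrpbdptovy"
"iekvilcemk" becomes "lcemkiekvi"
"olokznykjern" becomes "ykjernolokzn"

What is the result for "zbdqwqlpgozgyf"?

pgozgyfzbdqwql

In each case the input is transformed by: swap the front and back halves of the string.
"zbdqwqlpgozgyf" → "pgozgyfzbdqwql".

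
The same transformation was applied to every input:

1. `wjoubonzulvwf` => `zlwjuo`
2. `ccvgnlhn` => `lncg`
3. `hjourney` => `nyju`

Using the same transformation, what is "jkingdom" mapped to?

The rule is to keep every other character starting from the second (positions 2nd, 4th, 6th, ...), then swap the front and back halves of the string.
On "jkingdom": the first step gives "kndm", and the second then gives "dmkn".
(Check on "ccvgnlhn": → "cgln" → "lncg" ✓)

dmkn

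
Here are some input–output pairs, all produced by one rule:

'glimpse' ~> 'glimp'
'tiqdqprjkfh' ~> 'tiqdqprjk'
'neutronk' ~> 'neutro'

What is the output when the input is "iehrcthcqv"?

iehrcthc

In each case the input is transformed by: delete the last 2 characters.
Applying that to "iehrcthcqv" gives "iehrcthc".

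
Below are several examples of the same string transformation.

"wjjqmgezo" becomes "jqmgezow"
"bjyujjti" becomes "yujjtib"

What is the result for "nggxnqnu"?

The rule is to move the first character to the end, then delete the first character.
Working it through for "nggxnqnu": intermediate "ggxnqnun", final "gxnqnun".
(Check on "bjyujjti": → "jyujjtib" → "yujjtib" ✓)

gxnqnun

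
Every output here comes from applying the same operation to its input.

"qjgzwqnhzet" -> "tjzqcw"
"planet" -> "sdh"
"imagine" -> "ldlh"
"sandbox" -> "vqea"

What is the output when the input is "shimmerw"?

Looking at the pairs, the operation is to shift every letter 3 places forward in the alphabet (wrapping around), then keep every other character starting from the first (positions 1st, 3rd, 5th, ...).
Starting from "shimmerw": after the first operation, "vklpphuz"; after the second, "vlpu".

vlpu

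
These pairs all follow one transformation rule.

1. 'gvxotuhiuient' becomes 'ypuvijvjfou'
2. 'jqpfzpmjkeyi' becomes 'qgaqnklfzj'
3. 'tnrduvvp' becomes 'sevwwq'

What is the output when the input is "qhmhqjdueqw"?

What's happening: shift every letter 1 place forward in the alphabet (wrapping around), then delete the first 2 characters.
On "qhmhqjdueqw": the first step gives "rinirkevfrx", and the second then gives "nirkevfrx".

nirkevfrx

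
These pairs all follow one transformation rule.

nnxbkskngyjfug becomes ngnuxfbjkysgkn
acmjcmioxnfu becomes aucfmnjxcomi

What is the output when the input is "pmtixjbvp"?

ppmvtbijx

Looking at the pairs, the operation is to take characters alternately from the front and the back (1st, last, 2nd, 2nd-last, ...).
Applying that to "pmtixjbvp" gives "ppmvtbijx".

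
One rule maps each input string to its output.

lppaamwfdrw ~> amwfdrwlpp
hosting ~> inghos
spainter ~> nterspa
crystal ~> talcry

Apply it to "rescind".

indres

Looking at the pairs, the operation is to move the first 3 characters to the end (rotate left by 3), then delete the first character.
On "rescind" that produces "indres".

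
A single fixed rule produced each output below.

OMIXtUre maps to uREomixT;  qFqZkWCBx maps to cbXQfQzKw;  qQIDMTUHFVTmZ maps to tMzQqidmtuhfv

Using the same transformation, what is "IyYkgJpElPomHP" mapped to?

MhpiYyKGjPeLpO

The rule is to move the last 3 characters to the front (rotate right by 3), then flip the case of every letter.
Applying that to "IyYkgJpElPomHP" gives "MhpiYyKGjPeLpO".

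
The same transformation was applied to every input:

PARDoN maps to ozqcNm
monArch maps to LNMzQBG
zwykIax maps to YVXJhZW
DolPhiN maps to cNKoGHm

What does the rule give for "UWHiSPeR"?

What's happening: flip the case of every letter, then shift every letter 1 place backward in the alphabet (wrapping around).
Applying both steps to "UWHiSPeR": "uwhIspEr", then "tvgHroDq".

tvgHroDq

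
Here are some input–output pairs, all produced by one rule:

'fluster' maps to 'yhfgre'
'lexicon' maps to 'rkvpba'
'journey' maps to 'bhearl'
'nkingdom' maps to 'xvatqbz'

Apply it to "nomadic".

bznqvp

The pattern: delete the first character, then shift every letter 13 places forward in the alphabet (wrapping around) — i.e. ROT13.
On "nomadic": the first step gives "omadic", and the second then gives "bznqvp".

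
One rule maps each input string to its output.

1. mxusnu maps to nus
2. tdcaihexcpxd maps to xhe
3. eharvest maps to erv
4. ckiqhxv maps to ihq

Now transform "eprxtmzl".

The pattern: take characters alternately from the front and the back (1st, last, 2nd, 2nd-last, ...), then keep only the last 3 characters.
For "eprxtmzl" the result is "mxt".
(Check on "ckiqhxv": → "cvkxihq" → "ihq" ✓)

mxt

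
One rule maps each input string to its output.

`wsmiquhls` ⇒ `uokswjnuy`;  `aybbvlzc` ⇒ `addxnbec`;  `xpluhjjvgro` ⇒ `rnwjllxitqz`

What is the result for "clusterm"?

Looking at the pairs, the operation is to shift every letter 2 places forward in the alphabet (wrapping around), then move the first character to the end.
"clusterm" → "nwuvgtoe".
(Check on "wsmiquhls": → "yuokswjnu" → "uokswjnuy" ✓)

nwuvgtoe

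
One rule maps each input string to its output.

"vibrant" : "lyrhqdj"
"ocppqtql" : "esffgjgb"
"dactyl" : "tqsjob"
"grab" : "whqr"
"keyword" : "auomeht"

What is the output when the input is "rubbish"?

Looking at the pairs, the operation is to shift every letter 10 places backward in the alphabet (wrapping around).
Doing the same to "rubbish": "hkrryix".

hkrryix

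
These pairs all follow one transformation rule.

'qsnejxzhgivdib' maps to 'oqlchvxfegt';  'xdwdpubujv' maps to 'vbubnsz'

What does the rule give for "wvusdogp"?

What's happening: delete the last 3 characters, then shift every letter 2 places backward in the alphabet (wrapping around).
"wvusdogp" → "utsqb".

utsqb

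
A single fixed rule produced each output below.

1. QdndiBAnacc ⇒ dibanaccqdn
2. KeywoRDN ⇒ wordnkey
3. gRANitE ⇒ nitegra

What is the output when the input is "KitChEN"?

The pattern: move the first 3 characters to the end (rotate left by 3), then convert every letter to lowercase.
Applying both steps to "KitChEN": "ChENKit", then "chenkit".
(Check on "QdndiBAnacc": → "diBAnaccQdn" → "dibanaccqdn" ✓)

chenkit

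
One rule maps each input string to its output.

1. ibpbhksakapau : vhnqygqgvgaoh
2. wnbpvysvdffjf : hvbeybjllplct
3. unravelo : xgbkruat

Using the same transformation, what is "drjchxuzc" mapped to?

Each output is the input with this applied: move the first 2 characters to the end (rotate left by 2), then shift every letter 6 places forward in the alphabet (wrapping around).
Starting from "drjchxuzc": after the first operation, "jchxuzcdr"; after the second, "pindafijx".

pindafijx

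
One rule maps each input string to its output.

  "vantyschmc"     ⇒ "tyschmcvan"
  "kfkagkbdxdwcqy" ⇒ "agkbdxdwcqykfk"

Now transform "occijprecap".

The pattern: move the first 3 characters to the end (rotate left by 3).
So "occijprecap" becomes "ijprecapocc".

ijprecapocc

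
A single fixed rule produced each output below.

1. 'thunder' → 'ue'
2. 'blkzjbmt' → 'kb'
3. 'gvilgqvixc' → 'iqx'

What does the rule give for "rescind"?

In each case the input is transformed by: keep one character in every 3, starting at position 3 (positions 3rd, 6th, 9th, ...).
On "rescind" that produces "sn".

sn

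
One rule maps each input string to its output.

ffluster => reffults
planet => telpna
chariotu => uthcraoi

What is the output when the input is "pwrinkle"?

elwpirkn

The transformation: swap each adjacent pair of characters (1↔2, 3↔4, ...), then move the last 2 characters to the front (rotate right by 2).
Starting from "pwrinkle": after the first operation, "wpirknel"; after the second, "elwpirkn".
(Check on "ffluster": → "ffultsre" → "reffults" ✓)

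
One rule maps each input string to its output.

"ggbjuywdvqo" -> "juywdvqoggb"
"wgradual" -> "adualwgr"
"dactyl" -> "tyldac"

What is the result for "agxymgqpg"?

ymgqpgagx

What's happening: move the first 3 characters to the end (rotate left by 3).
For "agxymgqpg" the result is "ymgqpgagx".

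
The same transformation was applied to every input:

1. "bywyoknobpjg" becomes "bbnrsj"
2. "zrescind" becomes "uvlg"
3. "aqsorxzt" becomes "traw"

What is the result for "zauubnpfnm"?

dxqip

The transformation: keep every other character starting from the second (positions 2nd, 4th, 6th, ...), then shift every letter 3 places forward in the alphabet (wrapping around).
Applying both steps to "zauubnpfnm": "aunfm", then "dxqip".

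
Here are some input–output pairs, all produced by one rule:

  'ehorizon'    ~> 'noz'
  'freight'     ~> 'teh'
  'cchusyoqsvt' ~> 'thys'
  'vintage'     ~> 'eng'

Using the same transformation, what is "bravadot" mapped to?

The rule is to move the last character to the front, then keep one character in every 3, starting at position 1 (positions 1st, 4th, 7th, ...).
Working it through for "bravadot": intermediate "tbravado", final "tad".

tad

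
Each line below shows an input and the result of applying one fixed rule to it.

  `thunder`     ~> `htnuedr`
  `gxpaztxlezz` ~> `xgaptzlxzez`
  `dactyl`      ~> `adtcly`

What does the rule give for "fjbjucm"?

jfjbcum

Rule — swap each adjacent pair of characters (1↔2, 3↔4, ...).
Applying that to "fjbjucm" gives "jfjbcum".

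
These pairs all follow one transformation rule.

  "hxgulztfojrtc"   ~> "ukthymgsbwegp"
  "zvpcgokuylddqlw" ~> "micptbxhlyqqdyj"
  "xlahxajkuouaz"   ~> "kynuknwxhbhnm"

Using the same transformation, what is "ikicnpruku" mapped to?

vxvpacehxh

Each output is the input with this applied: shift every letter 13 places forward in the alphabet (wrapping around) — i.e. ROT13.
Doing the same to "ikicnpruku": "vxvpacehxh".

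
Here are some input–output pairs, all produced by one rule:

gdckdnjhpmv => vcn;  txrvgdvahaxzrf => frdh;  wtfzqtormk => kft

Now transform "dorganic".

Looking at the pairs, the operation is to move the last 3 characters to the front (rotate right by 3), then keep one character in every 3, starting at position 3 (positions 3rd, 6th, 9th, ...).
Doing the same to "dorganic": "cr".

cr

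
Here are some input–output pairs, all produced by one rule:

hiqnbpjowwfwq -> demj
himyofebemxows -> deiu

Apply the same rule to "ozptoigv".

In each case the input is transformed by: shift every letter 4 places backward in the alphabet (wrapping around), then keep only the first 4 characters.
Applying both steps to "ozptoigv": "kvlpkecr", then "kvlp".
(Check on "himyofebemxows": → "deiukbaxaitkso" → "deiu" ✓)

kvlp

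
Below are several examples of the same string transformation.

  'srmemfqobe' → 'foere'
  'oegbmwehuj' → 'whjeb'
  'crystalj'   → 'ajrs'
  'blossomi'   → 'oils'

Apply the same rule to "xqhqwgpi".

Rule — keep every other character starting from the second (positions 2nd, 4th, 6th, ...), then move the first 2 characters to the end (rotate left by 2).
Starting from "xqhqwgpi": after the first operation, "qqgi"; after the second, "giqq".

giqq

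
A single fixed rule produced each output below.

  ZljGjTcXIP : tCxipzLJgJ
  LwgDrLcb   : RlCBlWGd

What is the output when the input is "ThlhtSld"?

TsLDtHLH

Rule — swap the front and back halves of the string, then flip the case of every letter.
On "ThlhtSld": the first step gives "tSldThlh", and the second then gives "TsLDtHLH".
(Check on "LwgDrLcb": → "rLcbLwgD" → "RlCBlWGd" ✓)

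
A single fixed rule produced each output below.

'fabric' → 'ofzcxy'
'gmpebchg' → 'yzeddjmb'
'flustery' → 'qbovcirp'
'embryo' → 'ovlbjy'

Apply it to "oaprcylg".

Each output is the input with this applied: swap the front and back halves of the string, then shift every letter 3 places backward in the alphabet (wrapping around).
Working it through for "oaprcylg": intermediate "cylgoapr", final "zvidlxmo".

zvidlxmo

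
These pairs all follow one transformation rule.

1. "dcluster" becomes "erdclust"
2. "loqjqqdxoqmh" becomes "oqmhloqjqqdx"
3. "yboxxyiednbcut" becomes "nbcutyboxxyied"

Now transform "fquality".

What's happening: move the first 2 characters to the end (rotate left by 2), then swap the front and back halves of the string.
On "fquality": the first step gives "ualityfq", and the second then gives "tyfquali".

tyfquali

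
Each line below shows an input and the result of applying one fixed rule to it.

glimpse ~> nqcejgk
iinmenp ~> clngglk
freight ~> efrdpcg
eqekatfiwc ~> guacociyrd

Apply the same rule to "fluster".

Rule — move the last 3 characters to the front (rotate right by 3), then shift every letter 2 places backward in the alphabet (wrapping around).
Applying both steps to "fluster": "terflus", then "rcpdjsq".

rcpdjsq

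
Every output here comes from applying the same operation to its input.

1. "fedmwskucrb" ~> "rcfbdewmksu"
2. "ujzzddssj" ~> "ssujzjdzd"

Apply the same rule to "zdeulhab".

In each case the input is transformed by: move the last 3 characters to the front (rotate right by 3), then swap each adjacent pair of characters (1↔2, 3↔4, ...).
"zdeulhab" → "ahzbedlu".

ahzbedlu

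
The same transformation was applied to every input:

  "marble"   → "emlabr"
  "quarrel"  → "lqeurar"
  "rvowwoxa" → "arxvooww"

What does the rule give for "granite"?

egtrian

What's happening: reverse the string, then take characters alternately from the front and the back (1st, last, 2nd, 2nd-last, ...).
Working it through for "granite": intermediate "etinarg", final "egtrian".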